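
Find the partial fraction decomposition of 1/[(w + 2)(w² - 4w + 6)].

Cover-up at w = -2: P = 1/((-2)² - 4·(-2) + 6) = 1/18. Then Q = -P = -1/18, R = -P·(-4 - 2) = 1/3
Result: (1/18)/(w + 2) - ((1/18)w - 1/3)/(w² - 4w + 6)


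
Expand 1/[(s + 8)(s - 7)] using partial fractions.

1/(s + 8)(s - 7) = α/(s + 8) + β/(s - 7). α = 1/(-8 - 7) = -1/15, β = 1/(7 + 8) = 1/15
Result: (-1/15)/(s + 8) + (1/15)/(s - 7)


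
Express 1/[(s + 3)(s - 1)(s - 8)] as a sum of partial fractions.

Using cover-up method: P = 1/44, Q = -1/28, R = 1/77
Result: (1/44)/(s + 3) - (1/28)/(s - 1) + (1/77)/(s - 8)


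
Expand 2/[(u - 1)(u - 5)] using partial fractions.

2/(u - 1)(u - 5) = P/(u - 1) + Q/(u - 5). P = 2/(1 - 5) = -1/2, Q = 2/(5 - 1) = 1/2
Result: (-1/2)/(u - 1) + (1/2)/(u - 5)


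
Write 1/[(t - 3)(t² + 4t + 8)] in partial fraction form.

Cover-up at t = 3: P = 1/(3² + 4·3 + 8) = 1/29. Then Q = -P = -1/29, R = -P·(4 + 3) = -7/29
Result: (1/29)/(t - 3) - ((1/29)t + 7/29)/(t² + 4t + 8)


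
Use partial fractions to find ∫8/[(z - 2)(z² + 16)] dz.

Cover-up at z=2: A = 8/(2²+16) = 2/5. Coeff matching: B = -2/5, C = -4/5. Decomposition: (2/5)/(z - 2) - ((2/5)z + 4/5)/(z² + 16). Integrate: linear → ln, quadratic → (1/2)ln + arctan: (2/5) ln|(z - 2)| - (1/5) ln(z² + 16) - (1/5) arctan(z/4) + C


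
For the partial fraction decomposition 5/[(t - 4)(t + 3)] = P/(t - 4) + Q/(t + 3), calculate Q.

Cover-up at t = -3: Q = 5/(-3 - 4) = -5/7


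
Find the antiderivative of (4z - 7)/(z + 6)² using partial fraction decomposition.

Decompose: A = 4, B = 4·(-6) - 7 = -31, so (4z - 7)/(z + 6)² = 4/(z + 6) - 31/(z + 6)². Integrate: ∫ A/(z + 6) dz = 4 ln|(z + 6)|; ∫ B/(z + 6)² dz = 31/(z + 6). Sum: 4 ln|(z + 6)| + 31/(z + 6) + C


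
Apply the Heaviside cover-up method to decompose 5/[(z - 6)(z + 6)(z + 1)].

Cover (z - 6), z=6: α = 5/[(6 + 6)(6 + 1)] = 5/84. Cover (z + 6), z=-6: β = 5/[(-6 - 6)(-6 + 1)] = 1/12. Cover (z + 1), z=-1: γ = 5/[(-1 - 6)(-1 + 6)] = -1/7.
Result: (5/84)/(z - 6) + (1/12)/(z + 6) - (1/7)/(z + 1)


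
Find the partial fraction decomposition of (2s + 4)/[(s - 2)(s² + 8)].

At s=2: A = (2·2 + 4)/(2² + 8) = 2/3. B = -A = -2/3, C = 2 - 2·A = 2/3
Result: (2/3)/(s - 2) - ((2/3)s - 2/3)/(s² + 8)


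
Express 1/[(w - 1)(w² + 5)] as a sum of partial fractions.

Cover-up at w = 1: A = 1/(1² + 5) = 1/6. Then B = -A = -1/6, C = -A·(0 + 1) = -1/6
Result: (1/6)/(w - 1) - ((1/6)w + 1/6)/(w² + 5)


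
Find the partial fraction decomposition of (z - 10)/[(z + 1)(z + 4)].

At z=-1: A = (1·(-1) - 10)/(-1 + 4) = -11/3. At z=-4: B = (1·(-4) - 10)/(-4 + 1) = 14/3
Result: (-11/3)/(z + 1) + (14/3)/(z + 4)


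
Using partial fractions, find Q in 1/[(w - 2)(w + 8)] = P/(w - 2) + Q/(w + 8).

Cover-up at w = -8: Q = 1/(-8 - 2) = -1/10


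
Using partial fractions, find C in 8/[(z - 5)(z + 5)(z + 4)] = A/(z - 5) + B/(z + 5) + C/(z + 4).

Cover-up at z = -4: C = 8/[(-4 - 5)(-4 + 5)] = 8/[(-9)(1)] = -8/9


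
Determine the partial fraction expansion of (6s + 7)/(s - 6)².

(6s + 7) = P(s - 6) + Q. At s = 6: Q = 6·6 + 7 = 43. Coeff of s: P = 6
Result: 6/(s - 6) + 43/(s - 6)²


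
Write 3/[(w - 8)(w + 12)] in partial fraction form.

3/(w - 8)(w + 12) = α/(w - 8) + β/(w + 12). α = 3/(8 + 12) = 3/20, β = 3/(-12 - 8) = -3/20
Result: (3/20)/(w - 8) - (3/20)/(w + 12)


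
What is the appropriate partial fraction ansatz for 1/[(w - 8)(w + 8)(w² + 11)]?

Two linear + quadratic: A/(w - 8) + B/(w + 8) + (Cw + D)/(w² + 11)


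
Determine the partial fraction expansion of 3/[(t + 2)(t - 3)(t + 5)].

Using cover-up method: α = -1/5, β = 3/40, γ = 1/8
Result: (-1/5)/(t + 2) + (3/40)/(t - 3) + (1/8)/(t + 5)


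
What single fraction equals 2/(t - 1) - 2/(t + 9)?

Common denominator (t - 1)(t + 9). Numerator: 2(t + 9) - 2(t - 1) = (2t + 18) - (2t - 2) = 20
Result: (20)/[(t - 1)(t + 9)]


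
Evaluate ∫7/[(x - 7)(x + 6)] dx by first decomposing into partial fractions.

Decompose: 7/[(x - 7)(x + 6)] = (7/13)/(x - 7) - (7/13)/(x + 6). Integrate each term: (7/13) ln|(x - 7)| - (7/13) ln|(x + 6)| + C


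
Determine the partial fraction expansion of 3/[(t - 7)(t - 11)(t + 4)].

Using cover-up method: A = -3/44, B = 1/20, C = 1/55
Result: (-3/44)/(t - 7) + (1/20)/(t - 11) + (1/55)/(t + 4)


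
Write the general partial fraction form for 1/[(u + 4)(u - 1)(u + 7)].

Three distinct linear factors: P/(u + 4) + Q/(u - 1) + R/(u + 7)


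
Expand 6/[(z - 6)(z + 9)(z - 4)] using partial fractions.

Using cover-up method: A = 1/5, B = 2/65, C = -3/13
Result: (1/5)/(z - 6) + (2/65)/(z + 9) - (3/13)/(z - 4)


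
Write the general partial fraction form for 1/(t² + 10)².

Repeated quadratic factor: (Pt + Q)/(t² + 10) + (Rt + S)/(t² + 10)²


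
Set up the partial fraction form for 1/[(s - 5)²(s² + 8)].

Repeated linear + quadratic: α/(s - 5) + β/(s - 5)² + (γs + δ)/(s² + 8)


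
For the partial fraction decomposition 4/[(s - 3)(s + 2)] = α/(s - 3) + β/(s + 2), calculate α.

Cover-up at s = 3: α = 4/(3 + 2) = 4/5


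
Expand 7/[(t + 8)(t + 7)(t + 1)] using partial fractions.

Using cover-up method: A = 1, B = -7/6, C = 1/6
Result: 1/(t + 8) - (7/6)/(t + 7) + (1/6)/(t + 1)


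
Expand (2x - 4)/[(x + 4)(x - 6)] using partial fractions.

At x=-4: A = (2·(-4) - 4)/(-4 - 6) = 6/5. At x=6: B = (2·6 - 4)/(6 + 4) = 4/5
Result: (6/5)/(x + 4) + (4/5)/(x - 6)


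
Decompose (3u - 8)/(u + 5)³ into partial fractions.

(3u - 8) = α(u + 5)² + β(u + 5) + γ. At u = -5: γ = 3·(-5) - 8 = -23. Coefficients: α = 0, β = 3
Result: 3/(u + 5)² - 23/(u + 5)³


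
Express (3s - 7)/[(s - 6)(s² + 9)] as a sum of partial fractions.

At s=6: P = (3·6 - 7)/(6² + 9) = 11/45. Q = -P = -11/45, R = 3 - 6·P = 23/15
Result: (11/45)/(s - 6) - ((11/45)s - 23/15)/(s² + 9)


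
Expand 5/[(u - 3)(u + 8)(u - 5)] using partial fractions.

Using cover-up method: P = -5/22, Q = 5/143, R = 5/26
Result: (-5/22)/(u - 3) + (5/143)/(u + 8) + (5/26)/(u - 5)


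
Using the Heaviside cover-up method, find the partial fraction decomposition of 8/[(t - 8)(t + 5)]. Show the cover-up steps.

Cover (t - 8): set t=8, get A = 8/(8 + 5) = 8/13. Cover (t + 5): set t=-5, get B = 8/(-5 - 8) = -8/13.
Result: (8/13)/(t - 8) - (8/13)/(t + 5)


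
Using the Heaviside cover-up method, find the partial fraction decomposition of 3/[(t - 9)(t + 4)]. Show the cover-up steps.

Cover (t - 9): set t=9, get P = 3/(9 + 4) = 3/13. Cover (t + 4): set t=-4, get Q = 3/(-4 - 9) = -3/13.
Result: (3/13)/(t - 9) - (3/13)/(t + 4)


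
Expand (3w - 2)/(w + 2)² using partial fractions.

(3w - 2) = P(w + 2) + Q. At w = -2: Q = 3·(-2) - 2 = -8. Coeff of w: P = 3
Result: 3/(w + 2) - 8/(w + 2)²


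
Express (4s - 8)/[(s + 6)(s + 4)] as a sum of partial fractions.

At s=-6: α = (4·(-6) - 8)/(-6 + 4) = 16. At s=-4: β = (4·(-4) - 8)/(-4 + 6) = -12
Result: 16/(s + 6) - 12/(s + 4)


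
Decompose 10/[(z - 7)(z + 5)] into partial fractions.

10/(z - 7)(z + 5) = P/(z - 7) + Q/(z + 5). P = 10/(7 + 5) = 5/6, Q = 10/(-5 - 7) = -5/6
Result: (5/6)/(z - 7) - (5/6)/(z + 5)


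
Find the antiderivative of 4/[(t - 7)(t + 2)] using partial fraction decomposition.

Decompose: 4/[(t - 7)(t + 2)] = (4/9)/(t - 7) - (4/9)/(t + 2). Integrate each term: (4/9) ln|(t - 7)| - (4/9) ln|(t + 2)| + C


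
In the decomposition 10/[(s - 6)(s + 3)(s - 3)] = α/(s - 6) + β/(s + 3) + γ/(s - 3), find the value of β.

Cover-up at s = -3: β = 10/[(-3 - 6)(-3 - 3)] = 10/[(-9)(-6)] = 10/54 = 5/27


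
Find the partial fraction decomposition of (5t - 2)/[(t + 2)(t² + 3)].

At t=-2: A = (5·(-2) - 2)/((-2)² + 3) = -12/7. B = -A = 12/7, C = 5 - (-2)·A = 11/7
Result: (-12/7)/(t + 2) + ((12/7)t + 11/7)/(t² + 3)


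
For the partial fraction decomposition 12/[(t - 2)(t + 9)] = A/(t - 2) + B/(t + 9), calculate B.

Cover-up at t = -9: B = 12/(-9 - 2) = -12/11


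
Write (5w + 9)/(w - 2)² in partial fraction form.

(5w + 9) = A(w - 2) + B. At w = 2: B = 5·2 + 9 = 19. Coeff of w: A = 5
Result: 5/(w - 2) + 19/(w - 2)²


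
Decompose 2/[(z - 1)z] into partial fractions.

2/(z - 1)z = P/(z - 1) + Q/z. P = 2/(1 - 0) = 2, Q = 2/(0 - 1) = -2
Result: 2/(z - 1) - 2/z


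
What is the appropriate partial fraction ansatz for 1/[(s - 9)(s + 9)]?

Distinct linear factors: α/(s - 9) + β/(s + 9)


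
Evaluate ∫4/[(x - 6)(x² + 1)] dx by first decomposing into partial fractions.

Cover-up at x=6: P = 4/(6²+1) = 4/37. Coeff matching: Q = -4/37, R = -24/37. Decomposition: (4/37)/(x - 6) - ((4/37)x + 24/37)/(x² + 1). Integrate: linear → ln, quadratic → (1/2)ln + arctan: (4/37) ln|(x - 6)| - (2/37) ln(x² + 1) - (24/37) arctan(x) + C


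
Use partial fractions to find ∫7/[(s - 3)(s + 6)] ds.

Decompose: 7/[(s - 3)(s + 6)] = (7/9)/(s - 3) - (7/9)/(s + 6). Integrate each term: (7/9) ln|(s - 3)| - (7/9) ln|(s + 6)| + C


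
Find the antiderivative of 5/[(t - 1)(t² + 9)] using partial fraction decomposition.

Cover-up at t=1: P = 5/(1²+9) = 1/2. Coeff matching: Q = -1/2, R = -1/2. Decomposition: (1/2)/(t - 1) - ((1/2)t + 1/2)/(t² + 9). Integrate: linear → ln, quadratic → (1/2)ln + arctan: (1/2) ln|(t - 1)| - (1/4) ln(t² + 9) - (1/6) arctan(t/3) + C


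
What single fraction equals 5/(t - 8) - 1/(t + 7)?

Common denominator (t - 8)(t + 7). Numerator: 5(t + 7) - 1(t - 8) = (5t + 35) - (t - 8) = 4t + 43
Result: (4t + 43)/[(t - 8)(t + 7)]


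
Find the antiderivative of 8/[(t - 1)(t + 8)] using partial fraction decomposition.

Decompose: 8/[(t - 1)(t + 8)] = (8/9)/(t - 1) - (8/9)/(t + 8). Integrate each term: (8/9) ln|(t - 1)| - (8/9) ln|(t + 8)| + C


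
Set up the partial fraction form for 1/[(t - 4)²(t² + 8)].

Repeated linear + quadratic: A/(t - 4) + B/(t - 4)² + (Ct + D)/(t² + 8)


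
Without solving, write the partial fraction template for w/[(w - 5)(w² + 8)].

Linear + irreducible quadratic: α/(w - 5) + (βw + γ)/(w² + 8)


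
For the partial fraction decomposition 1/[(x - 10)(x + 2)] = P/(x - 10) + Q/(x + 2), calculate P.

Cover-up at x = 10: P = 1/(10 + 2) = 1/12


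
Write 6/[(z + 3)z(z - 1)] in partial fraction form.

Using cover-up method: A = 1/2, B = -2, C = 3/2
Result: (1/2)/(z + 3) - 2/z + (3/2)/(z - 1)


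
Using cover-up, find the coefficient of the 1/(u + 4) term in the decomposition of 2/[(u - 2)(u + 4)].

Cover (u + 4), set u=-4: 2/((u - 2) at u=-4) = 2/(-6) = -1/3


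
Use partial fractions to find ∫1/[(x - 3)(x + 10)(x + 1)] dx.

Cover-up: A = 1/52, B = 1/117, C = -1/36. Decomposition: (1/52)/(x - 3) + (1/117)/(x + 10) - (1/36)/(x + 1). Integrate each term: (1/52) ln|(x - 3)| + (1/117) ln|(x + 10)| - (1/36) ln|(x + 1)| + C


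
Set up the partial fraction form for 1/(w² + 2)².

Repeated quadratic factor: (αw + β)/(w² + 2) + (γw + δ)/(w² + 2)²


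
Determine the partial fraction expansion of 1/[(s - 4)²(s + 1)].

Cover-up at s=-1: C = 1/(-1 - 4)² = 1/25. Cover-up at s=4: B = 1/(4 + 1) = 1/5. Comparing s² coeff: A = -C = -1/25
Result: (-1/25)/(s - 4) + (1/5)/(s - 4)² + (1/25)/(s + 1)


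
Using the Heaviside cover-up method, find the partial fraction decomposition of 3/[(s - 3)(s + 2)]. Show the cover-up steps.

Cover (s - 3): set s=3, get P = 3/(3 + 2) = 3/5. Cover (s + 2): set s=-2, get Q = 3/(-2 - 3) = -3/5.
Result: (3/5)/(s - 3) - (3/5)/(s + 2)


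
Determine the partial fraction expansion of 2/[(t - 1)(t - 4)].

2/(t - 1)(t - 4) = α/(t - 1) + β/(t - 4). α = 2/(1 - 4) = -2/3, β = 2/(4 - 1) = 2/3
Result: (-2/3)/(t - 1) + (2/3)/(t - 4)


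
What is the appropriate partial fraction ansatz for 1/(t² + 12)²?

Repeated quadratic factor: (At + B)/(t² + 12) + (Ct + D)/(t² + 12)²


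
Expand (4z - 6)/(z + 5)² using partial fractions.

(4z - 6) = A(z + 5) + B. At z = -5: B = 4·(-5) - 6 = -26. Coeff of z: A = 4
Result: 4/(z + 5) - 26/(z + 5)²


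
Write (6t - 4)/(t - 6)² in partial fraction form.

(6t - 4) = P(t - 6) + Q. At t = 6: Q = 6·6 - 4 = 32. Coeff of t: P = 6
Result: 6/(t - 6) + 32/(t - 6)²


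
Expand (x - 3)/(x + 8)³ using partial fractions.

(x - 3) = A(x + 8)² + B(x + 8) + C. At x = -8: C = 1·(-8) - 3 = -11. Coefficients: A = 0, B = 1
Result: 1/(x + 8)² - 11/(x + 8)³


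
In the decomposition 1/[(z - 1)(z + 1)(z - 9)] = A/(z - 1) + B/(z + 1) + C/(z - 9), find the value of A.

Cover-up at z = 1: A = 1/[(1 + 1)(1 - 9)] = 1/[(2)(-8)] = -1/16


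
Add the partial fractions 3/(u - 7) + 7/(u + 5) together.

Common denominator (u - 7)(u + 5). Numerator: 3(u + 5) + 7(u - 7) = (3u + 15) + (7u - 49) = 10u - 34
Result: (10u - 34)/[(u - 7)(u + 5)]


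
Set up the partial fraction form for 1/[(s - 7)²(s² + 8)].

Repeated linear + quadratic: α/(s - 7) + β/(s - 7)² + (γs + δ)/(s² + 8)


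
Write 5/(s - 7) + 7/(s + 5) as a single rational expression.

Common denominator (s - 7)(s + 5). Numerator: 5(s + 5) + 7(s - 7) = (5s + 25) + (7s - 49) = 12s - 24
Result: (12s - 24)/[(s - 7)(s + 5)]


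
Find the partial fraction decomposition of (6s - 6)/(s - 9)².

(6s - 6) = A(s - 9) + B. At s = 9: B = 6·9 - 6 = 48. Coeff of s: A = 6
Result: 6/(s - 9) + 48/(s - 9)²


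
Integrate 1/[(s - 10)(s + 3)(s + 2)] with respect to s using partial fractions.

Cover-up: A = 1/156, B = 1/13, C = -1/12. Decomposition: (1/156)/(s - 10) + (1/13)/(s + 3) - (1/12)/(s + 2). Integrate each term: (1/156) ln|(s - 10)| + (1/13) ln|(s + 3)| - (1/12) ln|(s + 2)| + C


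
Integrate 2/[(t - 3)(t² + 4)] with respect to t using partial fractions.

Cover-up at t=3: A = 2/(3²+4) = 2/13. Coeff matching: B = -2/13, C = -6/13. Decomposition: (2/13)/(t - 3) - ((2/13)t + 6/13)/(t² + 4). Integrate: linear → ln, quadratic → (1/2)ln + arctan: (2/13) ln|(t - 3)| - (1/13) ln(t² + 4) - (3/13) arctan(t/2) + C


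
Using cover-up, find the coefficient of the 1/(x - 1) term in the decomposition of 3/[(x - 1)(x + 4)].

Cover (x - 1), set x=1: 3/((x + 4) at x=1) = 3/(5) = 3/5


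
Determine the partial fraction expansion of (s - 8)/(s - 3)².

(s - 8) = P(s - 3) + Q. At s = 3: Q = 1·3 - 8 = -5. Coeff of s: P = 1
Result: 1/(s - 3) - 5/(s - 3)²


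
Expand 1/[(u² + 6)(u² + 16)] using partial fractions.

Coefficient matching gives P = R = 0, Q = 1/(16-6) = 1/10, S = -Q = -1/10
Result: (1/10)/(u² + 6) - (1/10)/(u² + 16)


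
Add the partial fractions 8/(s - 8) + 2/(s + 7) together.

Common denominator (s - 8)(s + 7). Numerator: 8(s + 7) + 2(s - 8) = (8s + 56) + (2s - 16) = 10s + 40
Result: (10s + 40)/[(s - 8)(s + 7)]


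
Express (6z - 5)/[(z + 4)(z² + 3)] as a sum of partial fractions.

At z=-4: A = (6·(-4) - 5)/((-4)² + 3) = -29/19. B = -A = 29/19, C = 6 - (-4)·A = -2/19
Result: (-29/19)/(z + 4) + ((29/19)z - 2/19)/(z² + 3)


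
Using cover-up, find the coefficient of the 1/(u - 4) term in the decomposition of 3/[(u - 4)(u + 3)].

Cover (u - 4), set u=4: 3/((u + 3) at u=4) = 3/(7) = 3/7


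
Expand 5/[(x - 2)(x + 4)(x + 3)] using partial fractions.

Using cover-up method: A = 1/6, B = 5/6, C = -1
Result: (1/6)/(x - 2) + (5/6)/(x + 4) - 1/(x + 3)


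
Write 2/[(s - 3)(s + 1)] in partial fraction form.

2/(s - 3)(s + 1) = α/(s - 3) + β/(s + 1). α = 2/(3 + 1) = 1/2, β = 2/(-1 - 3) = -1/2
Result: (1/2)/(s - 3) - (1/2)/(s + 1)


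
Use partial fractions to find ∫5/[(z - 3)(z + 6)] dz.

Decompose: 5/[(z - 3)(z + 6)] = (5/9)/(z - 3) - (5/9)/(z + 6). Integrate each term: (5/9) ln|(z - 3)| - (5/9) ln|(z + 6)| + C


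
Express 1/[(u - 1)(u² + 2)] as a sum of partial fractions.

Cover-up at u = 1: A = 1/(1² + 2) = 1/3. Then B = -A = -1/3, C = -A·(0 + 1) = -1/3
Result: (1/3)/(u - 1) - ((1/3)u + 1/3)/(u² + 2)


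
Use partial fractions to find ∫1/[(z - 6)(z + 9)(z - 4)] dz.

Cover-up: α = 1/30, β = 1/195, γ = -1/26. Decomposition: (1/30)/(z - 6) + (1/195)/(z + 9) - (1/26)/(z - 4). Integrate each term: (1/30) ln|(z - 6)| + (1/195) ln|(z + 9)| - (1/26) ln|(z - 4)| + C


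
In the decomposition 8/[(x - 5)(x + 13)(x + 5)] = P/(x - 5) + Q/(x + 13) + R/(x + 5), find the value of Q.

Cover-up at x = -13: Q = 8/[(-13 - 5)(-13 + 5)] = 8/[(-18)(-8)] = 8/144 = 1/18


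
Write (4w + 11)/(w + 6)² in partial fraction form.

(4w + 11) = A(w + 6) + B. At w = -6: B = 4·(-6) + 11 = -13. Coeff of w: A = 4
Result: 4/(w + 6) - 13/(w + 6)²


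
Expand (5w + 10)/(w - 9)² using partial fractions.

(5w + 10) = P(w - 9) + Q. At w = 9: Q = 5·9 + 10 = 55. Coeff of w: P = 5
Result: 5/(w - 9) + 55/(w - 9)²


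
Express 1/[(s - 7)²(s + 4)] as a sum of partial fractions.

Cover-up at s=-4: R = 1/(-4 - 7)² = 1/121. Cover-up at s=7: Q = 1/(7 + 4) = 1/11. Comparing s² coeff: P = -R = -1/121
Result: (-1/121)/(s - 7) + (1/11)/(s - 7)² + (1/121)/(s + 4)


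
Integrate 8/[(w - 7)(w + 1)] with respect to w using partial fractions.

Decompose: 8/[(w - 7)(w + 1)] = 1/(w - 7) - 1/(w + 1). Integrate each term: ln|(w - 7)| - ln|(w + 1)| + C


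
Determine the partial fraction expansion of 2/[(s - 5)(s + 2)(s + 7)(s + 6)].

Using Heaviside cover-up: (1/462)/(s - 5) - (1/70)/(s + 2) - (1/30)/(s + 7) + (1/22)/(s + 6)


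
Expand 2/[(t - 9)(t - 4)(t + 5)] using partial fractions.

Using cover-up method: A = 1/35, B = -2/45, C = 1/63
Result: (1/35)/(t - 9) - (2/45)/(t - 4) + (1/63)/(t + 5)


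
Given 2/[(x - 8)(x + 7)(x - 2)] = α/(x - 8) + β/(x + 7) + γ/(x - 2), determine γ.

Cover-up at x = 2: γ = 2/[(2 - 8)(2 + 7)] = 2/[(-6)(9)] = -2/54 = -1/27


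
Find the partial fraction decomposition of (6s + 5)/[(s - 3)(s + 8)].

At s=3: P = (6·3 + 5)/(3 + 8) = 23/11. At s=-8: Q = (6·(-8) + 5)/(-8 - 3) = 43/11
Result: (23/11)/(s - 3) + (43/11)/(s + 8)


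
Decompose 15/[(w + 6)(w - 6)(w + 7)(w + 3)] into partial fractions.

Using Heaviside cover-up: (5/12)/(w + 6) + (5/468)/(w - 6) - (15/52)/(w + 7) - (5/36)/(w + 3)


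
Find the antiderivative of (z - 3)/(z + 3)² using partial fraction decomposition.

Decompose: A = 1, B = 1·(-3) - 3 = -6, so (z - 3)/(z + 3)² = 1/(z + 3) - 6/(z + 3)². Integrate: ∫ A/(z + 3) dz = ln|(z + 3)|; ∫ B/(z + 3)² dz = 6/(z + 3). Sum: ln|(z + 3)| + 6/(z + 3) + C


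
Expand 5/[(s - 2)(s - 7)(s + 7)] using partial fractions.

Using cover-up method: A = -1/9, B = 1/14, C = 5/126
Result: (-1/9)/(s - 2) + (1/14)/(s - 7) + (5/126)/(s + 7)


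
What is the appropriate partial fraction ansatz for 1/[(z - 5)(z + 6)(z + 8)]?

Three distinct linear factors: P/(z - 5) + Q/(z + 6) + R/(z + 8)


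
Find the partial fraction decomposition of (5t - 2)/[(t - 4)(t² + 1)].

At t=4: A = (5·4 - 2)/(4² + 1) = 18/17. B = -A = -18/17, C = 5 - 4·A = 13/17
Result: (18/17)/(t - 4) - ((18/17)t - 13/17)/(t² + 1)


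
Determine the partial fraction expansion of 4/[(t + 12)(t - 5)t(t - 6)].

Using Heaviside cover-up: (-1/918)/(t + 12) - (4/85)/(t - 5) + (1/90)/t + (1/27)/(t - 6)


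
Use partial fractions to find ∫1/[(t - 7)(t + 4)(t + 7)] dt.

Cover-up: α = 1/154, β = -1/33, γ = 1/42. Decomposition: (1/154)/(t - 7) - (1/33)/(t + 4) + (1/42)/(t + 7). Integrate each term: (1/154) ln|(t - 7)| - (1/33) ln|(t + 4)| + (1/42) ln|(t + 7)| + C


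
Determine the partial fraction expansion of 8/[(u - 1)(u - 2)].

8/(u - 1)(u - 2) = P/(u - 1) + Q/(u - 2). P = 8/(1 - 2) = -8, Q = 8/(2 - 1) = 8
Result: -8/(u - 1) + 8/(u - 2)


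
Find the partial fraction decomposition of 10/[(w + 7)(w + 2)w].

Using cover-up method: P = 2/7, Q = -1, R = 5/7
Result: (2/7)/(w + 7) - 1/(w + 2) + (5/7)/w


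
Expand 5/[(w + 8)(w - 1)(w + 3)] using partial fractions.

Using cover-up method: P = 1/9, Q = 5/36, R = -1/4
Result: (1/9)/(w + 8) + (5/36)/(w - 1) - (1/4)/(w + 3)


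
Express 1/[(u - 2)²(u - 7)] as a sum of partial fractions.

Cover-up at u=7: γ = 1/(7 - 2)² = 1/25. Cover-up at u=2: β = 1/(2 - 7) = -1/5. Comparing u² coeff: α = -γ = -1/25
Result: (-1/25)/(u - 2) - (1/5)/(u - 2)² + (1/25)/(u - 7)


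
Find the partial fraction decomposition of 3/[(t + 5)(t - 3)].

3/(t + 5)(t - 3) = P/(t + 5) + Q/(t - 3). P = 3/(-5 - 3) = -3/8, Q = 3/(3 + 5) = 3/8
Result: (-3/8)/(t + 5) + (3/8)/(t - 3)


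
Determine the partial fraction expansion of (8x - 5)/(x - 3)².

(8x - 5) = A(x - 3) + B. At x = 3: B = 8·3 - 5 = 19. Coeff of x: A = 8
Result: 8/(x - 3) + 19/(x - 3)²


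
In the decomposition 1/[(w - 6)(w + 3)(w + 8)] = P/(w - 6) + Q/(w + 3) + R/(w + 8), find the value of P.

Cover-up at w = 6: P = 1/[(6 + 3)(6 + 8)] = 1/[(9)(14)] = 1/126


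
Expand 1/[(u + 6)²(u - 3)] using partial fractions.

Cover-up at u=3: γ = 1/(3 + 6)² = 1/81. Cover-up at u=-6: β = 1/(-6 - 3) = -1/9. Comparing u² coeff: α = -γ = -1/81
Result: (-1/81)/(u + 6) - (1/9)/(u + 6)² + (1/81)/(u - 3)


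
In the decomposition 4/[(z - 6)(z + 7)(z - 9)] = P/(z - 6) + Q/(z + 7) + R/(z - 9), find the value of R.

Cover-up at z = 9: R = 4/[(9 - 6)(9 + 7)] = 4/[(3)(16)] = 4/48 = 1/12


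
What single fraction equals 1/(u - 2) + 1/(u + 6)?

Common denominator (u - 2)(u + 6). Numerator: 1(u + 6) + 1(u - 2) = (u + 6) + (u - 2) = 2u + 4
Result: (2u + 4)/[(u - 2)(u + 6)]


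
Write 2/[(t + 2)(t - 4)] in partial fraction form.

2/(t + 2)(t - 4) = α/(t + 2) + β/(t - 4). α = 2/(-2 - 4) = -1/3, β = 2/(4 + 2) = 1/3
Result: (-1/3)/(t + 2) + (1/3)/(t - 4)


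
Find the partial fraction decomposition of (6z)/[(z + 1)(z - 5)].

At z=-1: A = (6·(-1) + 0)/(-1 - 5) = 1. At z=5: B = (6·5 + 0)/(5 + 1) = 5
Result: 1/(z + 1) + 5/(z - 5)


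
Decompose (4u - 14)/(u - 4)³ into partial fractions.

(4u - 14) = α(u - 4)² + β(u - 4) + γ. At u = 4: γ = 4·4 - 14 = 2. Coefficients: α = 0, β = 4
Result: 4/(u - 4)² + 2/(u - 4)³


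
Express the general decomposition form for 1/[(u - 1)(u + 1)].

Distinct linear factors: P/(u - 1) + Q/(u + 1)


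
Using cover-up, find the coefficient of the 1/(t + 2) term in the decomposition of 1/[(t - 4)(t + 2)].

Cover (t + 2), set t=-2: 1/((t - 4) at t=-2) = 1/(-6) = -1/6


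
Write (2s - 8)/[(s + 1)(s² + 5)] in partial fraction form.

At s=-1: A = (2·(-1) - 8)/((-1)² + 5) = -5/3. B = -A = 5/3, C = 2 - (-1)·A = 1/3
Result: (-5/3)/(s + 1) + ((5/3)s + 1/3)/(s² + 5)


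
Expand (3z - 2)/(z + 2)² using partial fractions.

(3z - 2) = α(z + 2) + β. At z = -2: β = 3·(-2) - 2 = -8. Coeff of z: α = 3
Result: 3/(z + 2) - 8/(z + 2)²


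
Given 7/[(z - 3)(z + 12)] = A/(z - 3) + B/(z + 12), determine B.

Cover-up at z = -12: B = 7/(-12 - 3) = -7/15


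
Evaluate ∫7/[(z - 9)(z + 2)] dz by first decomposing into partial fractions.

Decompose: 7/[(z - 9)(z + 2)] = (7/11)/(z - 9) - (7/11)/(z + 2). Integrate each term: (7/11) ln|(z - 9)| - (7/11) ln|(z + 2)| + C


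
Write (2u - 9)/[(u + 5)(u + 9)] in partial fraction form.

At u=-5: A = (2·(-5) - 9)/(-5 + 9) = -19/4. At u=-9: B = (2·(-9) - 9)/(-9 + 5) = 27/4
Result: (-19/4)/(u + 5) + (27/4)/(u + 9)


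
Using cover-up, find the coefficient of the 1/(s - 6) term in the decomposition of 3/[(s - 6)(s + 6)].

Cover (s - 6), set s=6: 3/((s + 6) at s=6) = 3/(12) = 1/4


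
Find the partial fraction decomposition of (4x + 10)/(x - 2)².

(4x + 10) = P(x - 2) + Q. At x = 2: Q = 4·2 + 10 = 18. Coeff of x: P = 4
Result: 4/(x - 2) + 18/(x - 2)²


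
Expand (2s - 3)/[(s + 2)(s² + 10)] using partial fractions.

At s=-2: α = (2·(-2) - 3)/((-2)² + 10) = -1/2. β = -α = 1/2, γ = 2 - (-2)·α = 1
Result: (-1/2)/(s + 2) + ((1/2)s + 1)/(s² + 10)


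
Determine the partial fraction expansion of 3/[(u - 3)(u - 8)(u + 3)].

Using cover-up method: α = -1/10, β = 3/55, γ = 1/22
Result: (-1/10)/(u - 3) + (3/55)/(u - 8) + (1/22)/(u + 3)


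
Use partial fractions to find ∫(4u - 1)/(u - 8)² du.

Decompose: P = 4, Q = 4·8 - 1 = 31, so (4u - 1)/(u - 8)² = 4/(u - 8) + 31/(u - 8)². Integrate: ∫ P/(u - 8) du = 4 ln|(u - 8)|; ∫ Q/(u - 8)² du = -31/(u - 8). Sum: 4 ln|(u - 8)| - 31/(u - 8) + C


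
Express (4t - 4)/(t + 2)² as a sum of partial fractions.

(4t - 4) = A(t + 2) + B. At t = -2: B = 4·(-2) - 4 = -12. Coeff of t: A = 4
Result: 4/(t + 2) - 12/(t + 2)²


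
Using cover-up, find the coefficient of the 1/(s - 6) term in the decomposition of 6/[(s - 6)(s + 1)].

Cover (s - 6), set s=6: 6/((s + 1) at s=6) = 6/(7) = 6/7


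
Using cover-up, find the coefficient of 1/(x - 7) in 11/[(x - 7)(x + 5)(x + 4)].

Cover (x - 7), set x=7: 11/[(7 + 5)(7 + 4)] = 1/12


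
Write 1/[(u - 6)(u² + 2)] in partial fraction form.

Cover-up at u = 6: A = 1/(6² + 2) = 1/38. Then B = -A = -1/38, C = -A·(0 + 6) = -3/19
Result: (1/38)/(u - 6) - ((1/38)u + 3/19)/(u² + 2)


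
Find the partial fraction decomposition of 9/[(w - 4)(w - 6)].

9/(w - 4)(w - 6) = A/(w - 4) + B/(w - 6). A = 9/(4 - 6) = -9/2, B = 9/(6 - 4) = 9/2
Result: (-9/2)/(w - 4) + (9/2)/(w - 6)


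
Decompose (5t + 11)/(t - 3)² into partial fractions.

(5t + 11) = P(t - 3) + Q. At t = 3: Q = 5·3 + 11 = 26. Coeff of t: P = 5
Result: 5/(t - 3) + 26/(t - 3)²


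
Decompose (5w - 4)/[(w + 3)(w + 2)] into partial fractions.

At w=-3: P = (5·(-3) - 4)/(-3 + 2) = 19. At w=-2: Q = (5·(-2) - 4)/(-2 + 3) = -14
Result: 19/(w + 3) - 14/(w + 2)


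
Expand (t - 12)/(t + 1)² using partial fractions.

(t - 12) = P(t + 1) + Q. At t = -1: Q = 1·(-1) - 12 = -13. Coeff of t: P = 1
Result: 1/(t + 1) - 13/(t + 1)²


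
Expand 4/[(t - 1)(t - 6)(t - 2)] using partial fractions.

Using cover-up method: P = 4/5, Q = 1/5, R = -1
Result: (4/5)/(t - 1) + (1/5)/(t - 6) - 1/(t - 2)


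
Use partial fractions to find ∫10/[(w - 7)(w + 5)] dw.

Decompose: 10/[(w - 7)(w + 5)] = (5/6)/(w - 7) - (5/6)/(w + 5). Integrate each term: (5/6) ln|(w - 7)| - (5/6) ln|(w + 5)| + C


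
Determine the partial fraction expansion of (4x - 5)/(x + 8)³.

(4x - 5) = α(x + 8)² + β(x + 8) + γ. At x = -8: γ = 4·(-8) - 5 = -37. Coefficients: α = 0, β = 4
Result: 4/(x + 8)² - 37/(x + 8)³


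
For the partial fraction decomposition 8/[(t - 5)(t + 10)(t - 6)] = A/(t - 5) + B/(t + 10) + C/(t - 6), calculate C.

Cover-up at t = 6: C = 8/[(6 - 5)(6 + 10)] = 8/[(1)(16)] = 8/16 = 1/2


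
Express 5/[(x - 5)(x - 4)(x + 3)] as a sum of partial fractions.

Using cover-up method: P = 5/8, Q = -5/7, R = 5/56
Result: (5/8)/(x - 5) - (5/7)/(x - 4) + (5/56)/(x + 3)


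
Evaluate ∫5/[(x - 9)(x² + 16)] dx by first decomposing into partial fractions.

Cover-up at x=9: A = 5/(9²+16) = 5/97. Coeff matching: B = -5/97, C = -45/97. Decomposition: (5/97)/(x - 9) - ((5/97)x + 45/97)/(x² + 16). Integrate: linear → ln, quadratic → (1/2)ln + arctan: (5/97) ln|(x - 9)| - (5/194) ln(x² + 16) - (45/388) arctan(x/4) + C


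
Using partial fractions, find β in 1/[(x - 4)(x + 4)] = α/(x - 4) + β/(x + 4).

Cover-up at x = -4: β = 1/(-4 - 4) = -1/8


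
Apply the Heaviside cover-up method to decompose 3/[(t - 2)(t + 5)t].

Cover (t - 2), t=2: P = 3/[(2 + 5)(2 - 0)] = 3/14. Cover (t + 5), t=-5: Q = 3/[(-5 - 2)(-5 - 0)] = 3/35. Cover t, t=0: R = 3/[(0 - 2)(0 + 5)] = -3/10.
Result: (3/14)/(t - 2) + (3/35)/(t + 5) - (3/10)/t


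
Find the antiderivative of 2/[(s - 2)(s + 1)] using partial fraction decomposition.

Decompose: 2/[(s - 2)(s + 1)] = (2/3)/(s - 2) - (2/3)/(s + 1). Integrate each term: (2/3) ln|(s - 2)| - (2/3) ln|(s + 1)| + C


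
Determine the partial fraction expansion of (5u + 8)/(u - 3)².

(5u + 8) = A(u - 3) + B. At u = 3: B = 5·3 + 8 = 23. Coeff of u: A = 5
Result: 5/(u - 3) + 23/(u - 3)²


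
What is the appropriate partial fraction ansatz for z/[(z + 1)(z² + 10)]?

Linear + irreducible quadratic: A/(z + 1) + (Bz + C)/(z² + 10)


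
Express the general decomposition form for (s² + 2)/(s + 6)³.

Repeated linear factor (power 3): A/(s + 6) + B/(s + 6)² + C/(s + 6)³


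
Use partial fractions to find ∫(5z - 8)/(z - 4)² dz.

Decompose: A = 5, B = 5·4 - 8 = 12, so (5z - 8)/(z - 4)² = 5/(z - 4) + 12/(z - 4)². Integrate: ∫ A/(z - 4) dz = 5 ln|(z - 4)|; ∫ B/(z - 4)² dz = -12/(z - 4). Sum: 5 ln|(z - 4)| - 12/(z - 4) + C


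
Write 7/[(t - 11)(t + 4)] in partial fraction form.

7/(t - 11)(t + 4) = A/(t - 11) + B/(t + 4). A = 7/(11 + 4) = 7/15, B = 7/(-4 - 11) = -7/15
Result: (7/15)/(t - 11) - (7/15)/(t + 4)


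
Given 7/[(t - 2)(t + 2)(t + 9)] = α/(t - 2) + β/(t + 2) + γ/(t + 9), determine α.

Cover-up at t = 2: α = 7/[(2 + 2)(2 + 9)] = 7/[(4)(11)] = 7/44


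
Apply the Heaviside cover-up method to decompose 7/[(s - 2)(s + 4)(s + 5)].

Cover (s - 2), s=2: α = 7/[(2 + 4)(2 + 5)] = 1/6. Cover (s + 4), s=-4: β = 7/[(-4 - 2)(-4 + 5)] = -7/6. Cover (s + 5), s=-5: γ = 7/[(-5 - 2)(-5 + 4)] = 1.
Result: (1/6)/(s - 2) - (7/6)/(s + 4) + 1/(s + 5)


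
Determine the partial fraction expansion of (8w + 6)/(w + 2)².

(8w + 6) = P(w + 2) + Q. At w = -2: Q = 8·(-2) + 6 = -10. Coeff of w: P = 8
Result: 8/(w + 2) - 10/(w + 2)²


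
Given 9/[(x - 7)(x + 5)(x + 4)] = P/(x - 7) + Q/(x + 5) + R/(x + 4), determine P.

Cover-up at x = 7: P = 9/[(7 + 5)(7 + 4)] = 9/[(12)(11)] = 9/132 = 3/44


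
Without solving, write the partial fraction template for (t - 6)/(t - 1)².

Repeated linear factor: P/(t - 1) + Q/(t - 1)²


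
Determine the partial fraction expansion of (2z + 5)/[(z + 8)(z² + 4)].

At z=-8: α = (2·(-8) + 5)/((-8)² + 4) = -11/68. β = -α = 11/68, γ = 2 - (-8)·α = 12/17
Result: (-11/68)/(z + 8) + ((11/68)z + 12/17)/(z² + 4)


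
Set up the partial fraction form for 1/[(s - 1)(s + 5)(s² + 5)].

Two linear + quadratic: A/(s - 1) + B/(s + 5) + (Cs + D)/(s² + 5)


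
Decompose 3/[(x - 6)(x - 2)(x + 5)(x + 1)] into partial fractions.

Using Heaviside cover-up: (3/308)/(x - 6) - (1/28)/(x - 2) - (3/308)/(x + 5) + (1/28)/(x + 1)


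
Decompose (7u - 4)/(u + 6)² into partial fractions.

(7u - 4) = P(u + 6) + Q. At u = -6: Q = 7·(-6) - 4 = -46. Coeff of u: P = 7
Result: 7/(u + 6) - 46/(u + 6)²


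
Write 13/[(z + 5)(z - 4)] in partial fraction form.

13/(z + 5)(z - 4) = A/(z + 5) + B/(z - 4). A = 13/(-5 - 4) = -13/9, B = 13/(4 + 5) = 13/9
Result: (-13/9)/(z + 5) + (13/9)/(z - 4)


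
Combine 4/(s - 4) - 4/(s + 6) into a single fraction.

Common denominator (s - 4)(s + 6). Numerator: 4(s + 6) - 4(s - 4) = (4s + 24) - (4s - 16) = 40
Result: (40)/[(s - 4)(s + 6)]


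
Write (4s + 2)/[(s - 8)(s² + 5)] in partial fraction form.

At s=8: P = (4·8 + 2)/(8² + 5) = 34/69. Q = -P = -34/69, R = 4 - 8·P = 4/69
Result: (34/69)/(s - 8) - ((34/69)s - 4/69)/(s² + 5)


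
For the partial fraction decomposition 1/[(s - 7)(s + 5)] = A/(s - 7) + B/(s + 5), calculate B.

Cover-up at s = -5: B = 1/(-5 - 7) = -1/12


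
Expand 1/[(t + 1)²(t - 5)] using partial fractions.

Cover-up at t=5: C = 1/(5 + 1)² = 1/36. Cover-up at t=-1: B = 1/(-1 - 5) = -1/6. Comparing t² coeff: A = -C = -1/36
Result: (-1/36)/(t + 1) - (1/6)/(t + 1)² + (1/36)/(t - 5)


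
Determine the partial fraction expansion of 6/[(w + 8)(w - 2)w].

Using cover-up method: α = 3/40, β = 3/10, γ = -3/8
Result: (3/40)/(w + 8) + (3/10)/(w - 2) - (3/8)/w


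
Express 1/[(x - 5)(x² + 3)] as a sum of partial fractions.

Cover-up at x = 5: A = 1/(5² + 3) = 1/28. Then B = -A = -1/28, C = -A·(0 + 5) = -5/28
Result: (1/28)/(x - 5) - ((1/28)x + 5/28)/(x² + 3)


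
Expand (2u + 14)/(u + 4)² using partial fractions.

(2u + 14) = A(u + 4) + B. At u = -4: B = 2·(-4) + 14 = 6. Coeff of u: A = 2
Result: 2/(u + 4) + 6/(u + 4)²


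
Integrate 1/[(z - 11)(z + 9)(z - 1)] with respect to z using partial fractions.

Cover-up: P = 1/200, Q = 1/200, R = -1/100. Decomposition: (1/200)/(z - 11) + (1/200)/(z + 9) - (1/100)/(z - 1). Integrate each term: (1/200) ln|(z - 11)| + (1/200) ln|(z + 9)| - (1/100) ln|(z - 1)| + C


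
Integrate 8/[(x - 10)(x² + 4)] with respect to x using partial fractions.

Cover-up at x=10: α = 8/(10²+4) = 1/13. Coeff matching: β = -1/13, γ = -10/13. Decomposition: (1/13)/(x - 10) - ((1/13)x + 10/13)/(x² + 4). Integrate: linear → ln, quadratic → (1/2)ln + arctan: (1/13) ln|(x - 10)| - (1/26) ln(x² + 4) - (5/13) arctan(x/2) + C


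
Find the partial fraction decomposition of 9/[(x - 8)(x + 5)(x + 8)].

Using cover-up method: α = 9/208, β = -3/13, γ = 3/16
Result: (9/208)/(x - 8) - (3/13)/(x + 5) + (3/16)/(x + 8)


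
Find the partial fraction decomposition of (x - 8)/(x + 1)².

(x - 8) = P(x + 1) + Q. At x = -1: Q = 1·(-1) - 8 = -9. Coeff of x: P = 1
Result: 1/(x + 1) - 9/(x + 1)²


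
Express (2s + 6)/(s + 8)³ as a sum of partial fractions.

(2s + 6) = A(s + 8)² + B(s + 8) + C. At s = -8: C = 2·(-8) + 6 = -10. Coefficients: A = 0, B = 2
Result: 2/(s + 8)² - 10/(s + 8)³


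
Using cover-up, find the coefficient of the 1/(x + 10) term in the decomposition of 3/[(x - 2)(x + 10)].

Cover (x + 10), set x=-10: 3/((x - 2) at x=-10) = 3/(-12) = -1/4


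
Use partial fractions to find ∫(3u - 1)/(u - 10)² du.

Decompose: α = 3, β = 3·10 - 1 = 29, so (3u - 1)/(u - 10)² = 3/(u - 10) + 29/(u - 10)². Integrate: ∫ α/(u - 10) du = 3 ln|(u - 10)|; ∫ β/(u - 10)² du = -29/(u - 10). Sum: 3 ln|(u - 10)| - 29/(u - 10) + C


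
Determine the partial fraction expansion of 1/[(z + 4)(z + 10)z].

Using cover-up method: A = -1/24, B = 1/60, C = 1/40
Result: (-1/24)/(z + 4) + (1/60)/(z + 10) + (1/40)/z


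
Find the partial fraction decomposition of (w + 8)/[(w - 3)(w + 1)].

At w=3: α = (1·3 + 8)/(3 + 1) = 11/4. At w=-1: β = (1·(-1) + 8)/(-1 - 3) = -7/4
Result: (11/4)/(w - 3) - (7/4)/(w + 1)


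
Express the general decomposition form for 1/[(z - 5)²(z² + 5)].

Repeated linear + quadratic: α/(z - 5) + β/(z - 5)² + (γz + δ)/(z² + 5)


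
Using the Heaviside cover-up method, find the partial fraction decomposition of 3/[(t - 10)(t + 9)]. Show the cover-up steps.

Cover (t - 10): set t=10, get P = 3/(10 + 9) = 3/19. Cover (t + 9): set t=-9, get Q = 3/(-9 - 10) = -3/19.
Result: (3/19)/(t - 10) - (3/19)/(t + 9)


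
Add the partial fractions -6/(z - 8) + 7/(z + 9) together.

Common denominator (z - 8)(z + 9). Numerator: -6(z + 9) + 7(z - 8) = (-6z - 54) + (7z - 56) = z - 110
Result: (z - 110)/[(z - 8)(z + 9)]


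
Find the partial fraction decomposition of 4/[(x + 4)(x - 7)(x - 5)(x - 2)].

Using Heaviside cover-up: (-2/297)/(x + 4) + (2/55)/(x - 7) - (2/27)/(x - 5) + (2/45)/(x - 2)


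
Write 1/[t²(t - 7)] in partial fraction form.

Cover-up at t=7: C = 1/(7 - 0)² = 1/49. Cover-up at t=0: B = 1/(0 - 7) = -1/7. Comparing t² coeff: A = -C = -1/49
Result: (-1/49)/t - (1/7)/t² + (1/49)/(t - 7)


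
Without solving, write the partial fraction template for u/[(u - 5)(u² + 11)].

Linear + irreducible quadratic: α/(u - 5) + (βu + γ)/(u² + 11)


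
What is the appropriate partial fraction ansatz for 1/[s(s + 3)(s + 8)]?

Three distinct linear factors: P/s + Q/(s + 3) + R/(s + 8)


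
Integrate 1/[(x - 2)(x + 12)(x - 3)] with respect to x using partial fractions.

Cover-up: P = -1/14, Q = 1/210, R = 1/15. Decomposition: (-1/14)/(x - 2) + (1/210)/(x + 12) + (1/15)/(x - 3). Integrate each term: (-1/14) ln|(x - 2)| + (1/210) ln|(x + 12)| + (1/15) ln|(x - 3)| + C


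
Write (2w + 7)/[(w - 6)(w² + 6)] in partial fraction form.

At w=6: α = (2·6 + 7)/(6² + 6) = 19/42. β = -α = -19/42, γ = 2 - 6·α = -5/7
Result: (19/42)/(w - 6) - ((19/42)w + 5/7)/(w² + 6)


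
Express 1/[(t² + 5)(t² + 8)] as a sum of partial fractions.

Coefficient matching gives P = R = 0, Q = 1/(8-5) = 1/3, S = -Q = -1/3
Result: (1/3)/(t² + 5) - (1/3)/(t² + 8)


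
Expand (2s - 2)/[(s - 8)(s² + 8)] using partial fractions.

At s=8: α = (2·8 - 2)/(8² + 8) = 7/36. β = -α = -7/36, γ = 2 - 8·α = 4/9
Result: (7/36)/(s - 8) - ((7/36)s - 4/9)/(s² + 8)


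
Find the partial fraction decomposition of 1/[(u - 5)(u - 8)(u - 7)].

Using cover-up method: α = 1/6, β = 1/3, γ = -1/2
Result: (1/6)/(u - 5) + (1/3)/(u - 8) - (1/2)/(u - 7)


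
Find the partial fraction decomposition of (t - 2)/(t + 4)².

(t - 2) = A(t + 4) + B. At t = -4: B = 1·(-4) - 2 = -6. Coeff of t: A = 1
Result: 1/(t + 4) - 6/(t + 4)²


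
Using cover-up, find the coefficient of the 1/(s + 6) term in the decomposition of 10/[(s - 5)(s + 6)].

Cover (s + 6), set s=-6: 10/((s - 5) at s=-6) = 10/(-11) = -10/11


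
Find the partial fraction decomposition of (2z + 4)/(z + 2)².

(2z + 4) = α(z + 2) + β. At z = -2: β = 2·(-2) + 4 = 0. Coeff of z: α = 2
Result: 2/(z + 2)


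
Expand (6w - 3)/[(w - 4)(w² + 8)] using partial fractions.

At w=4: P = (6·4 - 3)/(4² + 8) = 7/8. Q = -P = -7/8, R = 6 - 4·P = 5/2
Result: (7/8)/(w - 4) - ((7/8)w - 5/2)/(w² + 8)


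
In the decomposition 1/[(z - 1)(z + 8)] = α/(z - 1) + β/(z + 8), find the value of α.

Cover-up at z = 1: α = 1/(1 + 8) = 1/9


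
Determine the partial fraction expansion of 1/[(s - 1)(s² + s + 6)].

Cover-up at s = 1: P = 1/(1² + 1·1 + 6) = 1/8. Then Q = -P = -1/8, R = -P·(1 + 1) = -1/4
Result: (1/8)/(s - 1) - ((1/8)s + 1/4)/(s² + s + 6)


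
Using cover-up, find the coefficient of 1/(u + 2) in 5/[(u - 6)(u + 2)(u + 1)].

Cover (u + 2), set u=-2: 5/[(-2 - 6)(-2 + 1)] = 5/8


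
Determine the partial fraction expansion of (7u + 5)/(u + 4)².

(7u + 5) = A(u + 4) + B. At u = -4: B = 7·(-4) + 5 = -23. Coeff of u: A = 7
Result: 7/(u + 4) - 23/(u + 4)²


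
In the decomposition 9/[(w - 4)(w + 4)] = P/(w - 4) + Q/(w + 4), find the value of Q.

Cover-up at w = -4: Q = 9/(-4 - 4) = -9/8


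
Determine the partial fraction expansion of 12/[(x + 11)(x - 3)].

12/(x + 11)(x - 3) = A/(x + 11) + B/(x - 3). A = 12/(-11 - 3) = -6/7, B = 12/(3 + 11) = 6/7
Result: (-6/7)/(x + 11) + (6/7)/(x - 3)


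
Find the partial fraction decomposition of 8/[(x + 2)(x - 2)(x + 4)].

Using cover-up method: P = -1, Q = 1/3, R = 2/3
Result: -1/(x + 2) + (1/3)/(x - 2) + (2/3)/(x + 4)


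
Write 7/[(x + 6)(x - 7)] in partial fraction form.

7/(x + 6)(x - 7) = A/(x + 6) + B/(x - 7). A = 7/(-6 - 7) = -7/13, B = 7/(7 + 6) = 7/13
Result: (-7/13)/(x + 6) + (7/13)/(x - 7)


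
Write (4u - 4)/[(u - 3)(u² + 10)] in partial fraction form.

At u=3: A = (4·3 - 4)/(3² + 10) = 8/19. B = -A = -8/19, C = 4 - 3·A = 52/19
Result: (8/19)/(u - 3) - ((8/19)u - 52/19)/(u² + 10)


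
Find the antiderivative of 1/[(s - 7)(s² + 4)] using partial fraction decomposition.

Cover-up at s=7: P = 1/(7²+4) = 1/53. Coeff matching: Q = -1/53, R = -7/53. Decomposition: (1/53)/(s - 7) - ((1/53)s + 7/53)/(s² + 4). Integrate: linear → ln, quadratic → (1/2)ln + arctan: (1/53) ln|(s - 7)| - (1/106) ln(s² + 4) - (7/106) arctan(s/2) + C


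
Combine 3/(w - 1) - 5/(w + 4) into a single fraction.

Common denominator (w - 1)(w + 4). Numerator: 3(w + 4) - 5(w - 1) = (3w + 12) - (5w - 5) = -2w + 17
Result: (-2w + 17)/[(w - 1)(w + 4)]


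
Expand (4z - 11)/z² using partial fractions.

(4z - 11) = Pz + Q. At z = 0: Q = 4·0 - 11 = -11. Coeff of z: P = 4
Result: 4/z - 11/z²


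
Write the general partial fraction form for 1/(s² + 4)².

Repeated quadratic factor: (Ps + Q)/(s² + 4) + (Rs + S)/(s² + 4)²


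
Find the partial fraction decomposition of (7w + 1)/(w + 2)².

(7w + 1) = A(w + 2) + B. At w = -2: B = 7·(-2) + 1 = -13. Coeff of w: A = 7
Result: 7/(w + 2) - 13/(w + 2)²
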